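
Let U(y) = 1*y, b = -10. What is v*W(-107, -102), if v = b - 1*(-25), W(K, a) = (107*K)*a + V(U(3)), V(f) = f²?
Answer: 17517105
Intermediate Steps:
U(y) = y
W(K, a) = 9 + 107*K*a (W(K, a) = (107*K)*a + 3² = 107*K*a + 9 = 9 + 107*K*a)
v = 15 (v = -10 - 1*(-25) = -10 + 25 = 15)
v*W(-107, -102) = 15*(9 + 107*(-107)*(-102)) = 15*(9 + 1167798) = 15*1167807 = 17517105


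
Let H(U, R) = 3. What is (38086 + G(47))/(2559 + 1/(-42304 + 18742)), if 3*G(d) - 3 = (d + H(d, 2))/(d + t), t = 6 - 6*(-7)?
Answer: 17050790526/1145607983 ≈ 14.884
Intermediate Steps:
t = 48 (t = 6 + 42 = 48)
G(d) = 1 + (3 + d)/(3*(48 + d)) (G(d) = 1 + ((d + 3)/(d + 48))/3 = 1 + ((3 + d)/(48 + d))/3 = 1 + (3 + d)/(3*(48 + d)))
(38086 + G(47))/(2559 + 1/(-42304 + 18742)) = (38086 + (147 + 4*47)/(3*(48 + 47)))/(2559 + 1/(-42304 + 18742)) = (38086 + (⅓)*(147 + 188)/95)/(2559 + 1/(-23562)) = (38086 + (⅓)*(1/95)*335)/(2559 - 1/23562) = (38086 + 67/57)/(60295157/23562) = (2170969/57)*(23562/60295157) = 17050790526/1145607983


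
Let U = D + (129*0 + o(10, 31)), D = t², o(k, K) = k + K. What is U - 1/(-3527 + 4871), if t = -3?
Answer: 67199/1344 ≈ 49.999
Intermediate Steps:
o(k, K) = K + k
D = 9 (D = (-3)² = 9)
U = 50 (U = 9 + (129*0 + (31 + 10)) = 9 + (0 + 41) = 9 + 41 = 50)
U - 1/(-3527 + 4871) = 50 - 1/(-3527 + 4871) = 50 - 1/1344 = 67199/1344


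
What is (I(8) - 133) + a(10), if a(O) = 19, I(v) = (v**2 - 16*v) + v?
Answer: -170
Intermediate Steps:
I(v) = v**2 - 15*v
(I(8) - 133) + a(10) = (8*(-15 + 8) - 133) + 19 = (8*(-7) - 133) + 19 = (-56 - 133) + 19 = -189 + 19 = -170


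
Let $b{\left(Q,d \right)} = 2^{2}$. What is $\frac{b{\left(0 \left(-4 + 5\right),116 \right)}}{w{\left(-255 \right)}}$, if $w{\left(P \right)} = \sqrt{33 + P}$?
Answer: $- \frac{2 i \sqrt{222}}{111} \approx - 0.26846 i$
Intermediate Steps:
$b{\left(Q,d \right)} = 4$
$\frac{b{\left(0 \left(-4 + 5\right),116 \right)}}{w{\left(-255 \right)}} = \frac{4}{\sqrt{33 - 255}} = \frac{4}{\sqrt{-222}} = \frac{4}{i \sqrt{222}} = 4 \left(- \frac{i \sqrt{222}}{222}\right) = - \frac{2 i \sqrt{222}}{111}$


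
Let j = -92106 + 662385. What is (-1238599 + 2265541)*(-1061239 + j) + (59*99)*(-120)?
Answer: -504188145240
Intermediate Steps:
j = 570279
(-1238599 + 2265541)*(-1061239 + j) + (59*99)*(-120) = (-1238599 + 2265541)*(-1061239 + 570279) + (59*99)*(-120) = 1026942*(-490960) + 5841*(-120) = -504187444320 - 700920 = -504188145240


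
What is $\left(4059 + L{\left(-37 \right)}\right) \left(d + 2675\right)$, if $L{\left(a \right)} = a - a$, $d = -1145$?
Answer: $6210270$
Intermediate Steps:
$L{\left(a \right)} = 0$
$\left(4059 + L{\left(-37 \right)}\right) \left(d + 2675\right) = \left(4059 + 0\right) \left(-1145 + 2675\right) = 4059 \cdot 1530 = 6210270$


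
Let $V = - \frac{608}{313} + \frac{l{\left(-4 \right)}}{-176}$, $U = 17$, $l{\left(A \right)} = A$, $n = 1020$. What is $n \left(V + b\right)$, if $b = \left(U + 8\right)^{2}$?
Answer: $\frac{2188170555}{3443} \approx 6.3554 \cdot 10^{5}$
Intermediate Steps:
$b = 625$ ($b = \left(17 + 8\right)^{2} = 25^{2} = 625$)
$V = - \frac{26439}{13772}$ ($V = - \frac{608}{313} - \frac{4}{-176} = \left(-608\right) \frac{1}{313} - - \frac{1}{44} = - \frac{608}{313} + \frac{1}{44} = - \frac{26439}{13772} \approx -1.9198$)
$n \left(V + b\right) = 1020 \left(- \frac{26439}{13772} + 625\right) = 1020 \cdot \frac{8581061}{13772} = \frac{2188170555}{3443}$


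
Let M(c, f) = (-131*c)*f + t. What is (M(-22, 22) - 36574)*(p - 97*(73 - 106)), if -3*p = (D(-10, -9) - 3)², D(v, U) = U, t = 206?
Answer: 85244508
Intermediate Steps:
M(c, f) = 206 - 131*c*f (M(c, f) = (-131*c)*f + 206 = -131*c*f + 206 = 206 - 131*c*f)
p = -48 (p = -(-9 - 3)²/3 = -⅓*(-12)² = -⅓*144 = -48)
(M(-22, 22) - 36574)*(p - 97*(73 - 106)) = ((206 - 131*(-22)*22) - 36574)*(-48 - 97*(73 - 106)) = ((206 + 63404) - 36574)*(-48 - 97*(-33)) = (63610 - 36574)*(-48 + 3201) = 27036*3153 = 85244508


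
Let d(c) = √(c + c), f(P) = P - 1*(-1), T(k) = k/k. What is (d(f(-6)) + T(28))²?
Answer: (1 + I*√10)² ≈ -9.0 + 6.3246*I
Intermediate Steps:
T(k) = 1
f(P) = 1 + P (f(P) = P + 1 = 1 + P)
d(c) = √2*√c (d(c) = √(2*c) = √2*√c)
(d(f(-6)) + T(28))² = (√2*√(1 - 6) + 1)² = (√2*√(-5) + 1)² = (√2*(I*√5) + 1)² = (I*√10 + 1)² = (1 + I*√10)²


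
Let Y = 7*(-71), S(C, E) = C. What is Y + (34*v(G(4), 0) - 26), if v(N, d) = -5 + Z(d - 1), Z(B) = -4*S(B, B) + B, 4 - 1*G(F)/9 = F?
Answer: -591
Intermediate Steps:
G(F) = 36 - 9*F
Z(B) = -3*B (Z(B) = -4*B + B = -3*B)
v(N, d) = -2 - 3*d (v(N, d) = -5 - 3*(d - 1) = -5 - 3*(-1 + d) = -5 + (3 - 3*d) = -2 - 3*d)
Y = -497
Y + (34*v(G(4), 0) - 26) = -497 + (34*(-2 - 3*0) - 26) = -497 + (34*(-2 + 0) - 26) = -497 + (34*(-2) - 26) = -497 + (-68 - 26) = -497 - 94 = -591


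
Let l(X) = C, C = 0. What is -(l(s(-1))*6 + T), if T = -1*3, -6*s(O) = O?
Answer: 3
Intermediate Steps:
s(O) = -O/6
T = -3
l(X) = 0
-(l(s(-1))*6 + T) = -(0*6 - 3) = -(0 - 3) = -1*(-3) = 3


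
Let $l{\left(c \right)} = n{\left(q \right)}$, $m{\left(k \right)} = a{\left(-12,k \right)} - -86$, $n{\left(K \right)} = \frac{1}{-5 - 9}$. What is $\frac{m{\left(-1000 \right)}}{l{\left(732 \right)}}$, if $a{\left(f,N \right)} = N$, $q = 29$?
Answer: $12796$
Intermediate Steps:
$n{\left(K \right)} = - \frac{1}{14}$ ($n{\left(K \right)} = \frac{1}{-14} = - \frac{1}{14}$)
$m{\left(k \right)} = 86 + k$ ($m{\left(k \right)} = k - -86 = k + 86 = 86 + k$)
$l{\left(c \right)} = - \frac{1}{14}$
$\frac{m{\left(-1000 \right)}}{l{\left(732 \right)}} = \frac{86 - 1000}{- \frac{1}{14}} = \left(-914\right) \left(-14\right) = 12796$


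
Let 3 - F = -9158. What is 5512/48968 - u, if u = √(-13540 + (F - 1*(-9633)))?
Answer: 689/6121 - √5254 ≈ -72.372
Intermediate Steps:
F = 9161 (F = 3 - 1*(-9158) = 3 + 9158 = 9161)
u = √5254 (u = √(-13540 + (9161 - 1*(-9633))) = √(-13540 + (9161 + 9633)) = √(-13540 + 18794) = √5254 ≈ 72.484)
5512/48968 - u = 5512/48968 - √5254 = 5512*(1/48968) - √5254 = 689/6121 - √5254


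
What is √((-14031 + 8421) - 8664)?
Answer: 3*I*√1586 ≈ 119.47*I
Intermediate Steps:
√((-14031 + 8421) - 8664) = √(-5610 - 8664) = √(-14274) = 3*I*√1586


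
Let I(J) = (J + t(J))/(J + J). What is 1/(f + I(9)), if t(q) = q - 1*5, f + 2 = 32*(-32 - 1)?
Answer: -18/19031 ≈ -0.00094583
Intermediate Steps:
f = -1058 (f = -2 + 32*(-32 - 1) = -2 + 32*(-33) = -2 - 1056 = -1058)
t(q) = -5 + q (t(q) = q - 5 = -5 + q)
I(J) = (-5 + 2*J)/(2*J) (I(J) = (J + (-5 + J))/(J + J) = (-5 + 2*J)/((2*J)) = (-5 + 2*J)*(1/(2*J)) = (-5 + 2*J)/(2*J))
1/(f + I(9)) = 1/(-1058 + (-5/2 + 9)/9) = 1/(-1058 + (1/9)*(13/2)) = 1/(-1058 + 13/18) = 1/(-19031/18) = -18/19031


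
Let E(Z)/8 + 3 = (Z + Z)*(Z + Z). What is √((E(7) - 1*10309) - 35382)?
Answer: I*√44147 ≈ 210.11*I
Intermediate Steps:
E(Z) = -24 + 32*Z² (E(Z) = -24 + 8*((Z + Z)*(Z + Z)) = -24 + 8*((2*Z)*(2*Z)) = -24 + 8*(4*Z²) = -24 + 32*Z²)
√((E(7) - 1*10309) - 35382) = √(((-24 + 32*7²) - 1*10309) - 35382) = √(((-24 + 32*49) - 10309) - 35382) = √(((-24 + 1568) - 10309) - 35382) = √((1544 - 10309) - 35382) = √(-8765 - 35382) = √(-44147) = I*√44147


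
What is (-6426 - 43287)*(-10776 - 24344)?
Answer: 1745920560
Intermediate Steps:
(-6426 - 43287)*(-10776 - 24344) = -49713*(-35120) = 1745920560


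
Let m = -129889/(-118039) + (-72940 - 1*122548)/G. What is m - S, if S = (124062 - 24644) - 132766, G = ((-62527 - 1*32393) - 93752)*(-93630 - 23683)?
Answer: 2722784442129515277/81644914284472 ≈ 33349.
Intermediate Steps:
G = 22133678336 (G = ((-62527 - 32393) - 93752)*(-117313) = (-94920 - 93752)*(-117313) = -188672*(-117313) = 22133678336)
S = -33348 (S = 99418 - 132766 = -33348)
m = 89840570943021/81644914284472 (m = -129889/(-118039) + (-72940 - 1*122548)/22133678336 = -129889*(-1/118039) + (-72940 - 122548)*(1/22133678336) = 129889/118039 - 195488*1/22133678336 = 129889/118039 - 6109/691677448 = 89840570943021/81644914284472 ≈ 1.1004)
m - S = 89840570943021/81644914284472 - 1*(-33348) = 89840570943021/81644914284472 + 33348 = 2722784442129515277/81644914284472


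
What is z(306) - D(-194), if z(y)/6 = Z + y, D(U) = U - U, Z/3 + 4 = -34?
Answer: 1152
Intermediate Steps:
Z = -114 (Z = -12 + 3*(-34) = -12 - 102 = -114)
D(U) = 0
z(y) = -684 + 6*y (z(y) = 6*(-114 + y) = -684 + 6*y)
z(306) - D(-194) = (-684 + 6*306) - 1*0 = (-684 + 1836) + 0 = 1152 + 0 = 1152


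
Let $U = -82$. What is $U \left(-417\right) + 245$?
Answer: $34439$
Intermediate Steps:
$U \left(-417\right) + 245 = \left(-82\right) \left(-417\right) + 245 = 34194 + 245 = 34439$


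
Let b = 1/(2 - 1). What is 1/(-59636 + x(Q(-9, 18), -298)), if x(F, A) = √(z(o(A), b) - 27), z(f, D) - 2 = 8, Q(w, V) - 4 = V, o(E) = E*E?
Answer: -3508/209203089 - I*√17/3556452513 ≈ -1.6768e-5 - 1.1593e-9*I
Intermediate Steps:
o(E) = E²
Q(w, V) = 4 + V
b = 1 (b = 1/1 = 1)
z(f, D) = 10 (z(f, D) = 2 + 8 = 10)
x(F, A) = I*√17 (x(F, A) = √(10 - 27) = √(-17) = I*√17)
1/(-59636 + x(Q(-9, 18), -298)) = 1/(-59636 + I*√17)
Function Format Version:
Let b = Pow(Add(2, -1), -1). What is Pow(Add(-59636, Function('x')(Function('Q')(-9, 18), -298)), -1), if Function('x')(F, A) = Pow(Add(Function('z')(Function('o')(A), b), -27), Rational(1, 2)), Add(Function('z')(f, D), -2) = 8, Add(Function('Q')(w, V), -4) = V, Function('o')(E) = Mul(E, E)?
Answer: Add(Rational(-3508, 209203089), Mul(Rational(-1, 3556452513), I, Pow(17, Rational(1, 2)))) ≈ Add(-1.6768e-5, Mul(-1.1593e-9, I))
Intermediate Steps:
Function('o')(E) = Pow(E, 2)
Function('Q')(w, V) = Add(4, V)
b = 1 (b = Pow(1, -1) = 1)
Function('z')(f, D) = 10 (Function('z')(f, D) = Add(2, 8) = 10)
Function('x')(F, A) = Mul(I, Pow(17, Rational(1, 2))) (Function('x')(F, A) = Pow(Add(10, -27), Rational(1, 2)) = Pow(-17, Rational(1, 2)) = Mul(I, Pow(17, Rational(1, 2))))
Pow(Add(-59636, Function('x')(Function('Q')(-9, 18), -298)), -1) = Pow(Add(-59636, Mul(I, Pow(17, Rational(1, 2)))), -1)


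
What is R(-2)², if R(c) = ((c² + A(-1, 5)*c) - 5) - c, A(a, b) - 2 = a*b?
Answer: 49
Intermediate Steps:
A(a, b) = 2 + a*b
R(c) = -5 + c² - 4*c (R(c) = ((c² + (2 - 1*5)*c) - 5) - c = ((c² + (2 - 5)*c) - 5) - c = ((c² - 3*c) - 5) - c = (-5 + c² - 3*c) - c = -5 + c² - 4*c)
R(-2)² = (-5 + (-2)² - 4*(-2))² = (-5 + 4 + 8)² = 7² = 49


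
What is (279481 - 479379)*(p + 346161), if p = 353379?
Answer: -139836646920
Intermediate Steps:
(279481 - 479379)*(p + 346161) = (279481 - 479379)*(353379 + 346161) = -199898*699540 = -139836646920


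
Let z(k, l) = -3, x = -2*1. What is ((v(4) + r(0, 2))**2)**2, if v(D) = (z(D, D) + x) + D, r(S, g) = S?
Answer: 1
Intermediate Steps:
x = -2
v(D) = -5 + D (v(D) = (-3 - 2) + D = -5 + D)
((v(4) + r(0, 2))**2)**2 = (((-5 + 4) + 0)**2)**2 = ((-1 + 0)**2)**2 = ((-1)**2)**2 = 1**2 = 1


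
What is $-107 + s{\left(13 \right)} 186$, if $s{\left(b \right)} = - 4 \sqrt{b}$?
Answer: $-107 - 744 \sqrt{13} \approx -2789.5$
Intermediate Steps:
$-107 + s{\left(13 \right)} 186 = -107 + - 4 \sqrt{13} \cdot 186 = -107 - 744 \sqrt{13}$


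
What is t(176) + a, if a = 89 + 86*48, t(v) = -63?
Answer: 4154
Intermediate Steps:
a = 4217 (a = 89 + 4128 = 4217)
t(176) + a = -63 + 4217 = 4154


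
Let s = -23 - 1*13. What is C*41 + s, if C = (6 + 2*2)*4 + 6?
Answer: 1850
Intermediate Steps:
C = 46 (C = (6 + 4)*4 + 6 = 10*4 + 6 = 40 + 6 = 46)
s = -36 (s = -23 - 13 = -36)
C*41 + s = 46*41 - 36 = 1886 - 36 = 1850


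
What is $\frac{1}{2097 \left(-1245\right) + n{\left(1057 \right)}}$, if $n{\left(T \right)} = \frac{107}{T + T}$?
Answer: $- \frac{2114}{5519157103} \approx -3.8303 \cdot 10^{-7}$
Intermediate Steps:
$n{\left(T \right)} = \frac{107}{2 T}$
$\frac{1}{2097 \left(-1245\right) + n{\left(1057 \right)}} = \frac{1}{2097 \left(-1245\right) + \frac{107}{2 \cdot 1057}} = \frac{1}{-2610765 + \frac{107}{2} \cdot \frac{1}{1057}} = \frac{1}{-2610765 + \frac{107}{2114}} = \frac{1}{- \frac{5519157103}{2114}} = - \frac{2114}{5519157103}$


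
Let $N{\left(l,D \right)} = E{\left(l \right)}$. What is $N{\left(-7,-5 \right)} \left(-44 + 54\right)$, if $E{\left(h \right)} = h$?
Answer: $-70$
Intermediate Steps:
$N{\left(l,D \right)} = l$
$N{\left(-7,-5 \right)} \left(-44 + 54\right) = - 7 \left(-44 + 54\right) = \left(-7\right) 10 = -70$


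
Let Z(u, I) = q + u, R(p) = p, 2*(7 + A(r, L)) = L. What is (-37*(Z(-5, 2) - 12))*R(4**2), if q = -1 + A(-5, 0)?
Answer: 14800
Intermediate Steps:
A(r, L) = -7 + L/2
q = -8 (q = -1 + (-7 + (1/2)*0) = -1 + (-7 + 0) = -1 - 7 = -8)
Z(u, I) = -8 + u
(-37*(Z(-5, 2) - 12))*R(4**2) = -37*((-8 - 5) - 12)*4**2 = -37*(-13 - 12)*16 = -37*(-25)*16 = 925*16 = 14800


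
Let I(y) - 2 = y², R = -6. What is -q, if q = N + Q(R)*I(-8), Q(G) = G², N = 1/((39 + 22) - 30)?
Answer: -73657/31 ≈ -2376.0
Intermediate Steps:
N = 1/31 (N = 1/(61 - 30) = 1/31 ≈ 0.032258)
I(y) = 2 + y²
q = 73657/31 (q = 1/31 + (-6)²*(2 + (-8)²) = 1/31 + 36*(2 + 64) = 1/31 + 36*66 = 1/31 + 2376 = 73657/31 ≈ 2376.0)
-q = -1*73657/31 = -73657/31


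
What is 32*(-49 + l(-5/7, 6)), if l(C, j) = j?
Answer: -1376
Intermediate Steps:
32*(-49 + l(-5/7, 6)) = 32*(-49 + 6) = 32*(-43) = -1376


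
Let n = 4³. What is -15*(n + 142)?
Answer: -3090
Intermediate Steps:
n = 64
-15*(n + 142) = -15*(64 + 142) = -15*206 = -3090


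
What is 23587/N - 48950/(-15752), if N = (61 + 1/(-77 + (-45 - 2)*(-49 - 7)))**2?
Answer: 41073718430225/4348105599744 ≈ 9.4464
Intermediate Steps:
N = 24291092736/6528025 (N = (61 + 1/(-77 - 47*(-56)))**2 = (61 + 1/(-77 + 2632))**2 = (61 + 1/2555)**2 = (155856/2555)**2 = 24291092736/6528025 ≈ 3721.0)
23587/N - 48950/(-15752) = 23587/(24291092736/6528025) - 48950/(-15752) = 23587*(6528025/24291092736) - 48950*(-1/15752) = 153976525675/24291092736 + 2225/716 = 41073718430225/4348105599744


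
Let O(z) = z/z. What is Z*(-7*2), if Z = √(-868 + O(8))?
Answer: -238*I*√3 ≈ -412.23*I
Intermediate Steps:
O(z) = 1
Z = 17*I*√3 (Z = √(-868 + 1) = √(-867) = 17*I*√3 ≈ 29.445*I)
Z*(-7*2) = (17*I*√3)*(-7*2) = (17*I*√3)*(-14) = -238*I*√3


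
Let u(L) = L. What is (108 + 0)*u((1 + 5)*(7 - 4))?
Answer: 1944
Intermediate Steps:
(108 + 0)*u((1 + 5)*(7 - 4)) = (108 + 0)*((1 + 5)*(7 - 4)) = 108*(6*3) = 108*18 = 1944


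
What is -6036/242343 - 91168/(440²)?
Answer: -22028879/44429550 ≈ -0.49582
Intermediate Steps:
-6036/242343 - 91168/(440²) = -6036*1/242343 - 91168/193600 = -2012/80781 - 91168*1/193600 = -2012/80781 - 259/550 = -22028879/44429550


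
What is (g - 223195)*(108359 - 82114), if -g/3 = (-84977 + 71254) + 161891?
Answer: -17523760255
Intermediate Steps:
g = -444504 (g = -3*((-84977 + 71254) + 161891) = -3*(-13723 + 161891) = -3*148168 = -444504)
(g - 223195)*(108359 - 82114) = (-444504 - 223195)*(108359 - 82114) = -667699*26245 = -17523760255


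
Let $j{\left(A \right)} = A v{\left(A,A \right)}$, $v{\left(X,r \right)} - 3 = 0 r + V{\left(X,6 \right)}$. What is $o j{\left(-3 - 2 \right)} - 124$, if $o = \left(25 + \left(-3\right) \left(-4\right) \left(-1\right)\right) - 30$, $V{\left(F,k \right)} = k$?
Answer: $641$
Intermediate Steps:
$v{\left(X,r \right)} = 9$ ($v{\left(X,r \right)} = 3 + \left(0 r + 6\right) = 3 + \left(0 + 6\right) = 3 + 6 = 9$)
$o = -17$ ($o = \left(25 + 12 \left(-1\right)\right) - 30 = \left(25 - 12\right) - 30 = 13 - 30 = -17$)
$j{\left(A \right)} = 9 A$ ($j{\left(A \right)} = A 9 = 9 A$)
$o j{\left(-3 - 2 \right)} - 124 = - 17 \cdot 9 \left(-3 - 2\right) - 124 = - 17 \cdot 9 \left(-5\right) - 124 = \left(-17\right) \left(-45\right) - 124 = 765 - 124 = 641$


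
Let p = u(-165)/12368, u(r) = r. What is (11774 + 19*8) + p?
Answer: 147500603/12368 ≈ 11926.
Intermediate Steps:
p = -165/12368 ≈ -0.013341
(11774 + 19*8) + p = (11774 + 19*8) - 165/12368 = (11774 + 152) - 165/12368 = 11926 - 165/12368 = 147500603/12368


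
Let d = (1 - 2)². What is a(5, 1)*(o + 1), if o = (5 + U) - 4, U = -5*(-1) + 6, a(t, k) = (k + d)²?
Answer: 52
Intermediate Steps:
d = 1 (d = (-1)² = 1)
a(t, k) = (1 + k)² (a(t, k) = (k + 1)² = (1 + k)²)
U = 11 (U = 5 + 6 = 11)
o = 12 (o = (5 + 11) - 4 = 16 - 4 = 12)
a(5, 1)*(o + 1) = (1 + 1)²*(12 + 1) = 2²*13 = 4*13 = 52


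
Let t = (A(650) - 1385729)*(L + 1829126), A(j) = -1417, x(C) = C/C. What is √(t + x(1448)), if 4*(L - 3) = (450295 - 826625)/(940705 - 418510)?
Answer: 3*I*√341670007485909129782/34813 ≈ 1.5929e+6*I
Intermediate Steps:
x(C) = 1
L = 589001/208878 (L = 3 + ((450295 - 826625)/(940705 - 418510))/4 = 3 + (-376330/522195)/4 = 3 + (-376330*1/522195)/4 = 3 + (¼)*(-75266/104439) = 3 - 37633/208878 = 589001/208878 ≈ 2.8198)
t = -88329936155298139/34813 (t = (-1417 - 1385729)*(589001/208878 + 1829126) = -1387146*382064769629/208878 = -88329936155298139/34813 ≈ -2.5373e+12)
√(t + x(1448)) = √(-88329936155298139/34813 + 1) = √(-88329936155263326/34813) = 3*I*√341670007485909129782/34813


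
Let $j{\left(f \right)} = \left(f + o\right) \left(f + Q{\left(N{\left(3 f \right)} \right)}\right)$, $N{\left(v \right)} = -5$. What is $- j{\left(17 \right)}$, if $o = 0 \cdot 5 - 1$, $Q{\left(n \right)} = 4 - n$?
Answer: $-416$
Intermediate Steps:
$o = -1$ ($o = 0 - 1 = -1$)
$j{\left(f \right)} = \left(-1 + f\right) \left(9 + f\right)$ ($j{\left(f \right)} = \left(f - 1\right) \left(f + \left(4 - -5\right)\right) = \left(-1 + f\right) \left(f + \left(4 + 5\right)\right) = \left(-1 + f\right) \left(f + 9\right) = \left(-1 + f\right) \left(9 + f\right)$)
$- j{\left(17 \right)} = - (-9 + 17^{2} + 8 \cdot 17) = - (-9 + 289 + 136) = \left(-1\right) 416 = -416$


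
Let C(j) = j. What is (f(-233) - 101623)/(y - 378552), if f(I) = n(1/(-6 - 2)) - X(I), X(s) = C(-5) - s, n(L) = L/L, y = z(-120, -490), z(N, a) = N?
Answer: 2425/9016 ≈ 0.26897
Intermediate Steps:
y = -120
n(L) = 1
X(s) = -5 - s
f(I) = 6 + I (f(I) = 1 - (-5 - I) = 1 + (5 + I) = 6 + I)
(f(-233) - 101623)/(y - 378552) = ((6 - 233) - 101623)/(-120 - 378552) = (-227 - 101623)/(-378672) = -101850*(-1/378672) = 2425/9016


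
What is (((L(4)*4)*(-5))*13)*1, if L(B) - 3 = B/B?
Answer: -1040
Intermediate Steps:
L(B) = 4 (L(B) = 3 + B/B = 3 + 1 = 4)
(((L(4)*4)*(-5))*13)*1 = (((4*4)*(-5))*13)*1 = ((16*(-5))*13)*1 = -80*13*1 = -1040*1 = -1040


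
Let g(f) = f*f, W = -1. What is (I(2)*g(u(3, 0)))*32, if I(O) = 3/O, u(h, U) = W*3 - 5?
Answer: 3072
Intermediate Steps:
u(h, U) = -8 (u(h, U) = -1*3 - 5 = -3 - 5 = -8)
g(f) = f**2
(I(2)*g(u(3, 0)))*32 = ((3/2)*(-8)**2)*32 = ((3*(1/2))*64)*32 = ((3/2)*64)*32 = 96*32 = 3072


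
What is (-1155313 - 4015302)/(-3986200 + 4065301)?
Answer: -5170615/79101 ≈ -65.367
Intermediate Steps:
(-1155313 - 4015302)/(-3986200 + 4065301) = -5170615/79101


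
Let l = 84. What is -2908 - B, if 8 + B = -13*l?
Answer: -1808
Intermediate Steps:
B = -1100 (B = -8 - 13*84 = -8 - 1092 = -1100)
-2908 - B = -2908 - 1*(-1100) = -2908 + 1100 = -1808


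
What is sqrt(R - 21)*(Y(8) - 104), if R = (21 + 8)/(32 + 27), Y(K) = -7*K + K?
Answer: -1672*I*sqrt(590)/59 ≈ -688.35*I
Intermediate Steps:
Y(K) = -6*K
R = 29/59 ≈ 0.49153
sqrt(R - 21)*(Y(8) - 104) = sqrt(29/59 - 21)*(-6*8 - 104) = sqrt(-1210/59)*(-48 - 104) = (11*I*sqrt(590)/59)*(-152) = -1672*I*sqrt(590)/59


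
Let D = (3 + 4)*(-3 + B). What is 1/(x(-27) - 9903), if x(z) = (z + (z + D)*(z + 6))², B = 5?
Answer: 1/50613 ≈ 1.9758e-5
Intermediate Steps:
D = 14 (D = (3 + 4)*(-3 + 5) = 7*2 = 14)
x(z) = (z + (6 + z)*(14 + z))² (x(z) = (z + (z + 14)*(z + 6))² = (z + (14 + z)*(6 + z))² = (z + (6 + z)*(14 + z))²)
1/(x(-27) - 9903) = 1/((84 + (-27)² + 21*(-27))² - 9903) = 1/((84 + 729 - 567)² - 9903) = 1/(246² - 9903) = 1/(60516 - 9903) = 1/50613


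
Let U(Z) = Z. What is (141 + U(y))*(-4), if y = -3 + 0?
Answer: -552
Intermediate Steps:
y = -3
(141 + U(y))*(-4) = (141 - 3)*(-4) = 138*(-4) = -552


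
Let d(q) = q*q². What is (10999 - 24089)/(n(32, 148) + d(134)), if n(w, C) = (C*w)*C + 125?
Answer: -13090/3107157 ≈ -0.0042129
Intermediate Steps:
d(q) = q³
n(w, C) = 125 + w*C² (n(w, C) = w*C² + 125 = 125 + w*C²)
(10999 - 24089)/(n(32, 148) + d(134)) = (10999 - 24089)/((125 + 32*148²) + 134³) = -13090/((125 + 32*21904) + 2406104) = -13090/((125 + 700928) + 2406104) = -13090/(701053 + 2406104) = -13090/3107157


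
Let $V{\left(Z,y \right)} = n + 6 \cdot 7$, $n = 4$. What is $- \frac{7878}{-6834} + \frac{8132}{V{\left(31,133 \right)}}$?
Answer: $\frac{4661373}{26197} \approx 177.94$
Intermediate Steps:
$V{\left(Z,y \right)} = 46$ ($V{\left(Z,y \right)} = 4 + 6 \cdot 7 = 4 + 42 = 46$)
$- \frac{7878}{-6834} + \frac{8132}{V{\left(31,133 \right)}} = - \frac{7878}{-6834} + \frac{8132}{46} = \left(-7878\right) \left(- \frac{1}{6834}\right) + 8132 \cdot \frac{1}{46} = \frac{1313}{1139} + \frac{4066}{23} = \frac{4661373}{26197}$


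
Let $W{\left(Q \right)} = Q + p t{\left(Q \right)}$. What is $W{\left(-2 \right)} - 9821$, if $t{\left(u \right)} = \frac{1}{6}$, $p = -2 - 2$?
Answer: $- \frac{29471}{3} \approx -9823.7$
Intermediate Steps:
$p = -4$
$t{\left(u \right)} = \frac{1}{6}$
$W{\left(Q \right)} = - \frac{2}{3} + Q$ ($W{\left(Q \right)} = Q - \frac{2}{3} = - \frac{2}{3} + Q$)
$W{\left(-2 \right)} - 9821 = \left(- \frac{2}{3} - 2\right) - 9821 = - \frac{8}{3} - 9821 = - \frac{29471}{3}$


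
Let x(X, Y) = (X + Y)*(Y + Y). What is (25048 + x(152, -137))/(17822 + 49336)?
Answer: 10469/33579 ≈ 0.31177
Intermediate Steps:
x(X, Y) = 2*Y*(X + Y) (x(X, Y) = (X + Y)*(2*Y) = 2*Y*(X + Y))
(25048 + x(152, -137))/(17822 + 49336) = (25048 + 2*(-137)*(152 - 137))/(17822 + 49336) = (25048 + 2*(-137)*15)/67158 = (25048 - 4110)*(1/67158) = 20938*(1/67158) = 10469/33579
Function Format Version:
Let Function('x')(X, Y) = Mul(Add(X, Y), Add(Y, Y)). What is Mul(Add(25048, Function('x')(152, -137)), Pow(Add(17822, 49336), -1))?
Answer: Rational(10469, 33579) ≈ 0.31177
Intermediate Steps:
Function('x')(X, Y) = Mul(2, Y, Add(X, Y)) (Function('x')(X, Y) = Mul(Add(X, Y), Mul(2, Y)) = Mul(2, Y, Add(X, Y)))
Mul(Add(25048, Function('x')(152, -137)), Pow(Add(17822, 49336), -1)) = Mul(Add(25048, Mul(2, -137, Add(152, -137))), Pow(Add(17822, 49336), -1)) = Mul(Add(25048, Mul(2, -137, 15)), Pow(67158, -1)) = Mul(Add(25048, -4110), Rational(1, 67158)) = Mul(20938, Rational(1, 67158)) = Rational(10469, 33579)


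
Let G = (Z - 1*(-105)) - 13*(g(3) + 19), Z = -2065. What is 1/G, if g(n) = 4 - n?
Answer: -1/2220 ≈ -0.00045045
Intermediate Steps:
G = -2220 (G = (-2065 - 1*(-105)) - 13*((4 - 1*3) + 19) = (-2065 + 105) - 13*((4 - 3) + 19) = -1960 - 13*(1 + 19) = -1960 - 13*20 = -1960 - 260 = -2220)
1/G = 1/(-2220) = -1/2220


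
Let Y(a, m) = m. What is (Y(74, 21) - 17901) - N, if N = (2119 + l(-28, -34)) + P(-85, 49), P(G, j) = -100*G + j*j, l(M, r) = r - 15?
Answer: -30851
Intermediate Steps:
l(M, r) = -15 + r
P(G, j) = j² - 100*G (P(G, j) = -100*G + j² = j² - 100*G)
N = 12971 (N = (2119 + (-15 - 34)) + (49² - 100*(-85)) = (2119 - 49) + (2401 + 8500) = 2070 + 10901 = 12971)
(Y(74, 21) - 17901) - N = (21 - 17901) - 1*12971 = -17880 - 12971 = -30851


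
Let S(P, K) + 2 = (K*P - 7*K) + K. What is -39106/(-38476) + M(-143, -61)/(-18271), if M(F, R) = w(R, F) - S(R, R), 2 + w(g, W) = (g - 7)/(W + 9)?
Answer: 29203210031/23550332366 ≈ 1.2400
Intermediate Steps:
S(P, K) = -2 - 6*K + K*P (S(P, K) = -2 + ((K*P - 7*K) + K) = -2 + ((-7*K + K*P) + K) = -2 + (-6*K + K*P) = -2 - 6*K + K*P)
w(g, W) = -2 + (-7 + g)/(9 + W) (w(g, W) = -2 + (g - 7)/(W + 9) = -2 + (-7 + g)/(9 + W))
M(F, R) = 2 - R² + 6*R + (-25 + R - 2*F)/(9 + F) (M(F, R) = (-25 + R - 2*F)/(9 + F) - (-2 - 6*R + R*R) = (-25 + R - 2*F)/(9 + F) - (-2 - 6*R + R²) = (-25 + R - 2*F)/(9 + F) - (-2 + R² - 6*R) = (-25 + R - 2*F)/(9 + F) + (2 - R² + 6*R) = 2 - R² + 6*R + (-25 + R - 2*F)/(9 + F))
-39106/(-38476) + M(-143, -61)/(-18271) = -39106/(-38476) + ((-25 - 61 - 2*(-143) + (9 - 143)*(2 - 1*(-61)² + 6*(-61)))/(9 - 143))/(-18271) = -39106*(-1/38476) + ((-25 - 61 + 286 - 134*(2 - 1*3721 - 366))/(-134))*(-1/18271) = 19553/19238 - (-25 - 61 + 286 - 134*(2 - 3721 - 366))/134*(-1/18271) = 19553/19238 - (-25 - 61 + 286 - 134*(-4085))/134*(-1/18271) = 19553/19238 - (-25 - 61 + 286 + 547390)/134*(-1/18271) = 19553/19238 - 1/134*547590*(-1/18271) = 19553/19238 - 273795/67*(-1/18271) = 19553/19238 + 273795/1224157 = 29203210031/23550332366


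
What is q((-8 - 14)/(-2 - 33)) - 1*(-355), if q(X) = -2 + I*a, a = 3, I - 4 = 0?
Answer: 365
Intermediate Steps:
I = 4 (I = 4 + 0 = 4)
q(X) = 10 (q(X) = -2 + 4*3 = -2 + 12 = 10)
q((-8 - 14)/(-2 - 33)) - 1*(-355) = 10 - 1*(-355) = 10 + 355 = 365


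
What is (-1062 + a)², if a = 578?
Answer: 234256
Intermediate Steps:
(-1062 + a)² = (-1062 + 578)² = (-484)² = 234256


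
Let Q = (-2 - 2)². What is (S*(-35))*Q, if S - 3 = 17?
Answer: -11200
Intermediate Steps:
S = 20 (S = 3 + 17 = 20)
Q = 16 (Q = (-4)² = 16)
(S*(-35))*Q = (20*(-35))*16 = -700*16 = -11200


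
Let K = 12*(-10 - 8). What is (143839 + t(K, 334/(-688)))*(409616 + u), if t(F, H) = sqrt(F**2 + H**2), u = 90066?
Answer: 71873759198 + 249841*sqrt(5521112305)/172 ≈ 7.1982e+10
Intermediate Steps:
K = -216 (K = 12*(-18) = -216)
(143839 + t(K, 334/(-688)))*(409616 + u) = (143839 + sqrt((-216)**2 + (334/(-688))**2))*(409616 + 90066) = (143839 + sqrt(46656 + (334*(-1/688))**2))*499682 = (143839 + sqrt(46656 + (-167/344)**2))*499682 = (143839 + sqrt(46656 + 27889/118336))*499682 = (143839 + sqrt(5521112305/118336))*499682 = (143839 + sqrt(5521112305)/344)*499682 = 71873759198 + 249841*sqrt(5521112305)/172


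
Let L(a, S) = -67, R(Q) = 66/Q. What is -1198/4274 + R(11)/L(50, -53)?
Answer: -52955/143179 ≈ -0.36985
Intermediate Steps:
-1198/4274 + R(11)/L(50, -53) = -1198/4274 + (66/11)/(-67) = -1198*1/4274 + (66*(1/11))*(-1/67) = -599/2137 + 6*(-1/67) = -599/2137 - 6/67 = -52955/143179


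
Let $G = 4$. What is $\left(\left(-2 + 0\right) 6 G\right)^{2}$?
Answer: $2304$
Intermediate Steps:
$\left(\left(-2 + 0\right) 6 G\right)^{2} = \left(\left(-2 + 0\right) 6 \cdot 4\right)^{2} = \left(\left(-2\right) 6 \cdot 4\right)^{2} = \left(\left(-12\right) 4\right)^{2} = \left(-48\right)^{2} = 2304$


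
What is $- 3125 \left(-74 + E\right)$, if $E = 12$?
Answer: $193750$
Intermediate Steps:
$- 3125 \left(-74 + E\right) = - 3125 \left(-74 + 12\right) = \left(-3125\right) \left(-62\right) = 193750$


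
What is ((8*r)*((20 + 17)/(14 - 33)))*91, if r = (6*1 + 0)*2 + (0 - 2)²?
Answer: -430976/19 ≈ -22683.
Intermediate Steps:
r = 16 (r = (6 + 0)*2 + (-2)² = 6*2 + 4 = 12 + 4 = 16)
((8*r)*((20 + 17)/(14 - 33)))*91 = ((8*16)*((20 + 17)/(14 - 33)))*91 = (128*(37/(-19)))*91 = (128*(37*(-1/19)))*91 = (128*(-37/19))*91 = -4736/19*91 = -430976/19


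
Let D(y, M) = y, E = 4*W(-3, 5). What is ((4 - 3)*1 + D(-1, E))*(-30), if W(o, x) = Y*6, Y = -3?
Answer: 0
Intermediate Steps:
W(o, x) = -18 (W(o, x) = -3*6 = -18)
E = -72 (E = 4*(-18) = -72)
((4 - 3)*1 + D(-1, E))*(-30) = ((4 - 3)*1 - 1)*(-30) = (1*1 - 1)*(-30) = (1 - 1)*(-30) = 0*(-30) = 0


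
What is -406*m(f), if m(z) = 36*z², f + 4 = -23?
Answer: -10655064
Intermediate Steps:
f = -27 (f = -4 - 23 = -27)
-406*m(f) = -14616*(-27)² = -14616*729 = -406*26244 = -10655064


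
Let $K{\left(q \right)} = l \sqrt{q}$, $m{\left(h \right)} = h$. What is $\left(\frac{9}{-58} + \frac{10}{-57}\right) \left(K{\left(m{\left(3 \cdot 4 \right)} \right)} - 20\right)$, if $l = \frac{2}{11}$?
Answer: $\frac{10930}{1653} - \frac{2186 \sqrt{3}}{18183} \approx 6.404$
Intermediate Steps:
$l = \frac{2}{11}$ ($l = 2 \cdot \frac{1}{11} = \frac{2}{11} \approx 0.18182$)
$K{\left(q \right)} = \frac{2 \sqrt{q}}{11}$
$\left(\frac{9}{-58} + \frac{10}{-57}\right) \left(K{\left(m{\left(3 \cdot 4 \right)} \right)} - 20\right) = \left(\frac{9}{-58} + \frac{10}{-57}\right) \left(\frac{2 \sqrt{3 \cdot 4}}{11} - 20\right) = \left(9 \left(- \frac{1}{58}\right) + 10 \left(- \frac{1}{57}\right)\right) \left(\frac{2 \sqrt{12}}{11} - 20\right) = \left(- \frac{9}{58} - \frac{10}{57}\right) \left(\frac{2 \cdot 2 \sqrt{3}}{11} - 20\right) = - \frac{1093 \left(\frac{4 \sqrt{3}}{11} - 20\right)}{3306} = - \frac{1093 \left(-20 + \frac{4 \sqrt{3}}{11}\right)}{3306} = \frac{10930}{1653} - \frac{2186 \sqrt{3}}{18183}$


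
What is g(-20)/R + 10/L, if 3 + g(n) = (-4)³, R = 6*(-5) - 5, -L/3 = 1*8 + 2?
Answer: 166/105 ≈ 1.5810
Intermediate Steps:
L = -30 (L = -3*(1*8 + 2) = -3*(8 + 2) = -3*10 = -30)
R = -35 (R = -30 - 5 = -35)
g(n) = -67 (g(n) = -3 + (-4)³ = -3 - 64 = -67)
g(-20)/R + 10/L = -67/(-35) + 10/(-30) = -67*(-1/35) + 10*(-1/30) = 67/35 - ⅓ = 166/105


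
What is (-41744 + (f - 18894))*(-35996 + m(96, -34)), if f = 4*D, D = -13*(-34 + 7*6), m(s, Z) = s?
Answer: 2191838600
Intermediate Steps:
D = -104 (D = -13*(-34 + 42) = -13*8 = -104)
f = -416 (f = 4*(-104) = -416)
(-41744 + (f - 18894))*(-35996 + m(96, -34)) = (-41744 + (-416 - 18894))*(-35996 + 96) = (-41744 - 19310)*(-35900) = -61054*(-35900) = 2191838600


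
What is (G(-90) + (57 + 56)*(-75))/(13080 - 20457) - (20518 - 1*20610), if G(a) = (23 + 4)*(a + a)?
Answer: 230673/2459 ≈ 93.808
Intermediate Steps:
G(a) = 54*a (G(a) = 27*(2*a) = 54*a)
(G(-90) + (57 + 56)*(-75))/(13080 - 20457) - (20518 - 1*20610) = (54*(-90) + (57 + 56)*(-75))/(13080 - 20457) - (20518 - 1*20610) = (-4860 + 113*(-75))/(-7377) - (20518 - 20610) = (-4860 - 8475)*(-1/7377) - 1*(-92) = -13335*(-1/7377) + 92 = 4445/2459 + 92 = 230673/2459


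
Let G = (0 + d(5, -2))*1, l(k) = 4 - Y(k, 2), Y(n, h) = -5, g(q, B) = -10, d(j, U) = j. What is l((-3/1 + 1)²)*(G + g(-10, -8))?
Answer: -45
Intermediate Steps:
l(k) = 9 (l(k) = 4 - 1*(-5) = 4 + 5 = 9)
G = 5 (G = (0 + 5)*1 = 5*1 = 5)
l((-3/1 + 1)²)*(G + g(-10, -8)) = 9*(5 - 10) = 9*(-5) = -45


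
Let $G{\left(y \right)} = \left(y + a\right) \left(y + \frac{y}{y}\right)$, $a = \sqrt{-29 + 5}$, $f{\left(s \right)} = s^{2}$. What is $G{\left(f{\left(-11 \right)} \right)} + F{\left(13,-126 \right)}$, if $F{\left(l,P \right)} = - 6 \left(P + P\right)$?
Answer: $16274 + 244 i \sqrt{6} \approx 16274.0 + 597.68 i$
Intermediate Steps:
$F{\left(l,P \right)} = - 12 P$ ($F{\left(l,P \right)} = - 6 \cdot 2 P = - 12 P$)
$a = 2 i \sqrt{6}$ ($a = \sqrt{-24} = 2 i \sqrt{6} \approx 4.899 i$)
$G{\left(y \right)} = \left(1 + y\right) \left(y + 2 i \sqrt{6}\right)$ ($G{\left(y \right)} = \left(y + 2 i \sqrt{6}\right) \left(y + \frac{y}{y}\right) = \left(y + 2 i \sqrt{6}\right) \left(y + 1\right) = \left(y + 2 i \sqrt{6}\right) \left(1 + y\right) = \left(1 + y\right) \left(y + 2 i \sqrt{6}\right)$)
$G{\left(f{\left(-11 \right)} \right)} + F{\left(13,-126 \right)} = \left(\left(-11\right)^{2} + \left(\left(-11\right)^{2}\right)^{2} + 2 i \sqrt{6} + 2 i \left(-11\right)^{2} \sqrt{6}\right) - -1512 = \left(121 + 121^{2} + 2 i \sqrt{6} + 2 i 121 \sqrt{6}\right) + 1512 = \left(121 + 14641 + 2 i \sqrt{6} + 242 i \sqrt{6}\right) + 1512 = \left(14762 + 244 i \sqrt{6}\right) + 1512 = 16274 + 244 i \sqrt{6}$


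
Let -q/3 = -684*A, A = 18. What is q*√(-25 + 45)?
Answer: 73872*√5 ≈ 1.6518e+5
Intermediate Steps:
q = 36936 (q = -(-2052)*18 = -3*(-12312) = 36936)
q*√(-25 + 45) = 36936*√(-25 + 45) = 36936*√20 = 36936*(2*√5) = 73872*√5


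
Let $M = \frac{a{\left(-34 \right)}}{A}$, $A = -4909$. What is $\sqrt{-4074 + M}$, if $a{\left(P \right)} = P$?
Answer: $\frac{16 i \sqrt{383500898}}{4909} \approx 63.828 i$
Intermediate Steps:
$M = \frac{34}{4909}$ ($M = - \frac{34}{-4909} = \left(-34\right) \left(- \frac{1}{4909}\right) = \frac{34}{4909} \approx 0.0069261$)
$\sqrt{-4074 + M} = \sqrt{-4074 + \frac{34}{4909}} = \sqrt{- \frac{19999232}{4909}} = \frac{16 i \sqrt{383500898}}{4909}$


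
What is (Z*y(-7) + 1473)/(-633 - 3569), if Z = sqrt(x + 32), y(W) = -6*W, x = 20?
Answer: -1473/4202 - 42*sqrt(13)/2101 ≈ -0.42262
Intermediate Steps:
Z = 2*sqrt(13) (Z = sqrt(20 + 32) = sqrt(52) = 2*sqrt(13) ≈ 7.2111)
(Z*y(-7) + 1473)/(-633 - 3569) = ((2*sqrt(13))*(-6*(-7)) + 1473)/(-633 - 3569) = ((2*sqrt(13))*42 + 1473)/(-4202) = (84*sqrt(13) + 1473)*(-1/4202) = (1473 + 84*sqrt(13))*(-1/4202) = -1473/4202 - 42*sqrt(13)/2101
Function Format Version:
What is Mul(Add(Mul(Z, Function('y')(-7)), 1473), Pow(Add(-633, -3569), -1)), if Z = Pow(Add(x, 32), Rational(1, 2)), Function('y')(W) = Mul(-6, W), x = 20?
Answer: Add(Rational(-1473, 4202), Mul(Rational(-42, 2101), Pow(13, Rational(1, 2)))) ≈ -0.42262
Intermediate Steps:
Z = Mul(2, Pow(13, Rational(1, 2))) (Z = Pow(Add(20, 32), Rational(1, 2)) = Pow(52, Rational(1, 2)) = Mul(2, Pow(13, Rational(1, 2))) ≈ 7.2111)
Mul(Add(Mul(Z, Function('y')(-7)), 1473), Pow(Add(-633, -3569), -1)) = Mul(Add(Mul(Mul(2, Pow(13, Rational(1, 2))), Mul(-6, -7)), 1473), Pow(Add(-633, -3569), -1)) = Mul(Add(Mul(Mul(2, Pow(13, Rational(1, 2))), 42), 1473), Pow(-4202, -1)) = Mul(Add(Mul(84, Pow(13, Rational(1, 2))), 1473), Rational(-1, 4202)) = Mul(Add(1473, Mul(84, Pow(13, Rational(1, 2)))), Rational(-1, 4202)) = Add(Rational(-1473, 4202), Mul(Rational(-42, 2101), Pow(13, Rational(1, 2))))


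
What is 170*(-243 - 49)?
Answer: -49640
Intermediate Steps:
170*(-243 - 49) = 170*(-292) = -49640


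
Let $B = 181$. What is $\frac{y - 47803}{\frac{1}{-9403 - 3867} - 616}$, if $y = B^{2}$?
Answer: $\frac{199607340}{8174321} \approx 24.419$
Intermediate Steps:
$y = 32761$ ($y = 181^{2} = 32761$)
$\frac{y - 47803}{\frac{1}{-9403 - 3867} - 616} = \frac{32761 - 47803}{\frac{1}{-9403 - 3867} - 616} = - \frac{15042}{\frac{1}{-13270} - 616} = - \frac{15042}{- \frac{1}{13270} - 616} = - \frac{15042}{- \frac{8174321}{13270}} = \left(-15042\right) \left(- \frac{13270}{8174321}\right) = \frac{199607340}{8174321}$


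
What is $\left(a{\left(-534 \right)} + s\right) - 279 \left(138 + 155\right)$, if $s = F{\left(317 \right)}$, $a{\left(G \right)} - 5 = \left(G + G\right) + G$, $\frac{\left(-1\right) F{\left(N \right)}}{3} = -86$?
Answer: $-83086$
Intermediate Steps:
$F{\left(N \right)} = 258$ ($F{\left(N \right)} = \left(-3\right) \left(-86\right) = 258$)
$a{\left(G \right)} = 5 + 3 G$ ($a{\left(G \right)} = 5 + \left(\left(G + G\right) + G\right) = 5 + \left(2 G + G\right) = 5 + 3 G$)
$s = 258$
$\left(a{\left(-534 \right)} + s\right) - 279 \left(138 + 155\right) = \left(\left(5 + 3 \left(-534\right)\right) + 258\right) - 279 \left(138 + 155\right) = \left(\left(5 - 1602\right) + 258\right) - 81747 = \left(-1597 + 258\right) - 81747 = -1339 - 81747 = -83086$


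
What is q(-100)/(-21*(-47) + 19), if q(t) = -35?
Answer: -35/1006 ≈ -0.034791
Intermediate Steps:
q(-100)/(-21*(-47) + 19) = -35/(-21*(-47) + 19) = -35/(987 + 19) = -35/1006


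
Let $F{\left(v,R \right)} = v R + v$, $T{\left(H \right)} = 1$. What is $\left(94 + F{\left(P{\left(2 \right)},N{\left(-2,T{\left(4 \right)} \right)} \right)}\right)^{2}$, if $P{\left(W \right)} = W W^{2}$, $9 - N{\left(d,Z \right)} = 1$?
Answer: $27556$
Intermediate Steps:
$N{\left(d,Z \right)} = 8$ ($N{\left(d,Z \right)} = 9 - 1 = 8$)
$P{\left(W \right)} = W^{3}$
$F{\left(v,R \right)} = v + R v$ ($F{\left(v,R \right)} = R v + v = v + R v$)
$\left(94 + F{\left(P{\left(2 \right)},N{\left(-2,T{\left(4 \right)} \right)} \right)}\right)^{2} = \left(94 + 2^{3} \left(1 + 8\right)\right)^{2} = \left(94 + 8 \cdot 9\right)^{2} = \left(94 + 72\right)^{2} = 166^{2} = 27556$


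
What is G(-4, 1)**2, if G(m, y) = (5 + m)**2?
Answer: 1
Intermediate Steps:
G(-4, 1)**2 = ((5 - 4)**2)**2 = (1**2)**2 = 1**2 = 1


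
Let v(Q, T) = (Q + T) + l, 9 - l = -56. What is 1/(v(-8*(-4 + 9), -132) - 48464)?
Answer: -1/48571 ≈ -2.0588e-5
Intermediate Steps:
l = 65 (l = 9 - 1*(-56) = 9 + 56 = 65)
v(Q, T) = 65 + Q + T (v(Q, T) = (Q + T) + 65 = 65 + Q + T)
1/(v(-8*(-4 + 9), -132) - 48464) = 1/((65 - 8*(-4 + 9) - 132) - 48464) = 1/((65 - 8*5 - 132) - 48464) = 1/((65 - 40 - 132) - 48464) = 1/(-107 - 48464) = 1/(-48571) = -1/48571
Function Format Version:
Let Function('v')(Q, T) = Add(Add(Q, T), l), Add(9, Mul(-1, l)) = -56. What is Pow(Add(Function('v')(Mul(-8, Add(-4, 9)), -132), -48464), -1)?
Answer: Rational(-1, 48571) ≈ -2.0588e-5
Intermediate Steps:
l = 65 (l = Add(9, Mul(-1, -56)) = Add(9, 56) = 65)
Function('v')(Q, T) = Add(65, Q, T) (Function('v')(Q, T) = Add(Add(Q, T), 65) = Add(65, Q, T))
Pow(Add(Function('v')(Mul(-8, Add(-4, 9)), -132), -48464), -1) = Pow(Add(Add(65, Mul(-8, Add(-4, 9)), -132), -48464), -1) = Pow(Add(Add(65, Mul(-8, 5), -132), -48464), -1) = Pow(Add(Add(65, -40, -132), -48464), -1) = Pow(Add(-107, -48464), -1) = Pow(-48571, -1) = Rational(-1, 48571)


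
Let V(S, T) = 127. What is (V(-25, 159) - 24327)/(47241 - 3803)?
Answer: -12100/21719 ≈ -0.55712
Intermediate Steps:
(V(-25, 159) - 24327)/(47241 - 3803) = (127 - 24327)/(47241 - 3803) = -24200/43438 = -24200*1/43438 = -12100/21719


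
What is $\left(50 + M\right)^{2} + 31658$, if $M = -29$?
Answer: $32099$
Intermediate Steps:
$\left(50 + M\right)^{2} + 31658 = \left(50 - 29\right)^{2} + 31658 = 21^{2} + 31658 = 441 + 31658 = 32099$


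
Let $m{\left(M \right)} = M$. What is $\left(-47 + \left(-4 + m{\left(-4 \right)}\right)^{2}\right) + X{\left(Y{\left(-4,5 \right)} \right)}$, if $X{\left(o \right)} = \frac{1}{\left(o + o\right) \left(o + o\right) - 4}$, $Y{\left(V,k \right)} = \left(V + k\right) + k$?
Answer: $\frac{2381}{140} \approx 17.007$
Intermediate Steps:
$Y{\left(V,k \right)} = V + 2 k$
$X{\left(o \right)} = \frac{1}{-4 + 4 o^{2}}$ ($X{\left(o \right)} = \frac{1}{2 o 2 o - 4} = \frac{1}{4 o^{2} - 4} = \frac{1}{-4 + 4 o^{2}}$)
$\left(-47 + \left(-4 + m{\left(-4 \right)}\right)^{2}\right) + X{\left(Y{\left(-4,5 \right)} \right)} = \left(-47 + \left(-4 - 4\right)^{2}\right) + \frac{1}{4 \left(-1 + \left(-4 + 2 \cdot 5\right)^{2}\right)} = \left(-47 + \left(-8\right)^{2}\right) + \frac{1}{4 \left(-1 + \left(-4 + 10\right)^{2}\right)} = \left(-47 + 64\right) + \frac{1}{4 \left(-1 + 6^{2}\right)} = 17 + \frac{1}{4 \left(-1 + 36\right)} = 17 + \frac{1}{4 \cdot 35} = 17 + \frac{1}{4} \cdot \frac{1}{35} = 17 + \frac{1}{140} = \frac{2381}{140}$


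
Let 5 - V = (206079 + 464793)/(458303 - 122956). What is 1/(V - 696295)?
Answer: -335347/233499433502 ≈ -1.4362e-6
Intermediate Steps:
V = 1005863/335347 (V = 5 - (206079 + 464793)/(458303 - 122956) = 5 - 670872/335347 = 1005863/335347 ≈ 2.9995)
1/(V - 696295) = 1/(1005863/335347 - 696295) = 1/(-233499433502/335347) = -335347/233499433502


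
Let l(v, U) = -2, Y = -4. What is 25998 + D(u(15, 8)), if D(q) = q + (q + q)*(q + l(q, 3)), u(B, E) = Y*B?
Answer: 33378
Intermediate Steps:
u(B, E) = -4*B
D(q) = q + 2*q*(-2 + q) (D(q) = q + (q + q)*(q - 2) = q + (2*q)*(-2 + q) = q + 2*q*(-2 + q))
25998 + D(u(15, 8)) = 25998 + (-4*15)*(-3 + 2*(-4*15)) = 25998 - 60*(-3 + 2*(-60)) = 25998 - 60*(-3 - 120) = 25998 - 60*(-123) = 25998 + 7380 = 33378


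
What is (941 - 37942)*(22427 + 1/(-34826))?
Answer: -28899360979701/34826 ≈ -8.2982e+8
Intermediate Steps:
(941 - 37942)*(22427 + 1/(-34826)) = -37001*(22427 - 1/34826) = -37001*781042701/34826 = -28899360979701/34826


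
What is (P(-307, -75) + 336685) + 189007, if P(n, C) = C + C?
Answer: 525542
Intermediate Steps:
P(n, C) = 2*C
(P(-307, -75) + 336685) + 189007 = (2*(-75) + 336685) + 189007 = (-150 + 336685) + 189007 = 336535 + 189007 = 525542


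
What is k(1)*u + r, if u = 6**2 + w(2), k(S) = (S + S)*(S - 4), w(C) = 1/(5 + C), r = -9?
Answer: -1581/7 ≈ -225.86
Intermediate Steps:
k(S) = 2*S*(-4 + S) (k(S) = (2*S)*(-4 + S) = 2*S*(-4 + S))
u = 253/7 (u = 6**2 + 1/(5 + 2) = 36 + 1/7 = 253/7 ≈ 36.143)
k(1)*u + r = (2*1*(-4 + 1))*(253/7) - 9 = (2*1*(-3))*(253/7) - 9 = -6*253/7 - 9 = -1518/7 - 9 = -1581/7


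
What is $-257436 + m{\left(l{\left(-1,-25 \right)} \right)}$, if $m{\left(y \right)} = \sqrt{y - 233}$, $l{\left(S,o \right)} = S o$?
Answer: $-257436 + 4 i \sqrt{13} \approx -2.5744 \cdot 10^{5} + 14.422 i$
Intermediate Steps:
$m{\left(y \right)} = \sqrt{-233 + y}$
$-257436 + m{\left(l{\left(-1,-25 \right)} \right)} = -257436 + \sqrt{-233 - -25} = -257436 + \sqrt{-233 + 25} = -257436 + \sqrt{-208} = -257436 + 4 i \sqrt{13}$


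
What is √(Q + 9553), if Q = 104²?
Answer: √20369 ≈ 142.72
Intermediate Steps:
Q = 10816
√(Q + 9553) = √(10816 + 9553) = √20369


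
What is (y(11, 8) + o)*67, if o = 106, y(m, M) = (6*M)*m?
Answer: 42478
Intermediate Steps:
y(m, M) = 6*M*m
(y(11, 8) + o)*67 = (6*8*11 + 106)*67 = (528 + 106)*67 = 634*67 = 42478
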